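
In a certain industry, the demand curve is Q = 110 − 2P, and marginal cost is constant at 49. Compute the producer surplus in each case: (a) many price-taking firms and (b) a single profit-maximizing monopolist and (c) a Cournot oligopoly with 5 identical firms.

Inverting demand: P = 55 − 0.5Q.
Competitive firms price at marginal cost: P = 49, giving Q = 12.
PS = (49 − 49)·12 = 0.
The monopolist equates marginal revenue to marginal cost: 55 − Q = 49, so Q = 6. From demand, P = 52.
PS = (52 − 49)·6 = 18.
In a 5-firm Cournot equilibrium, symmetry and the first-order condition give q = (55 − 49)/(3) = 2. So Q = 10 and P = 50.
PS = (50 − 49)·10 = 10.

Competition: PS = 0; Monopoly: PS = 18; Cournot: PS = 10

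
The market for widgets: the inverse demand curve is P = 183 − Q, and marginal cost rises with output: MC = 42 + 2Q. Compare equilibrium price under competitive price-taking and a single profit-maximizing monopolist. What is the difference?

Under competition P = MC: 183 − Q = 42 + 2Q ⇒ Q = 47, P = 136.
The monopolist equates marginal revenue to marginal cost: 183 − 2Q = 42 + 2Q, so Q = 35.25. From demand, P = 147.75.
Change in equilibrium price: 147.75 − 136 = 11.75.

Equilibrium price rises by 11.75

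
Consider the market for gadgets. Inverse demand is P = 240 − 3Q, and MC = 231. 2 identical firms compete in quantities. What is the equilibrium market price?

Cournot with 2 identical firms: the symmetric best-response condition is 240 − 9q = 231. Each firm produces q = 1, total output Q = 2, price P = 234.

P = 234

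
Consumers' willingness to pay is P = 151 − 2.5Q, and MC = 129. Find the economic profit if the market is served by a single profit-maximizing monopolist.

Monopoly sets MR = MC: 151 − 5Q = 129 ⇒ Q = 4.4, P = 151 − 2.5·4.4 = 140.
Profit = (140 − 129)·4.4 = 48.4.

Profit = 48.4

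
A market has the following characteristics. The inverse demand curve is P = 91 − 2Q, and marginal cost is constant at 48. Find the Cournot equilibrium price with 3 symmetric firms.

With 3 symmetric Cournot firms, each firm's FOC gives 91 − 8q = 48, so q = 5.375, Q = 3·5.375 = 16.125, and P = 58.75.

P = 58.75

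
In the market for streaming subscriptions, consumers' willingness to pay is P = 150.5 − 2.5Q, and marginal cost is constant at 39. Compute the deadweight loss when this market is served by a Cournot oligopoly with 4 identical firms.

Perfect competition: P = MC = 39, so 150.5 − 2.5Q = 39 and Q = 44.6.
With 4 symmetric Cournot firms, each firm's FOC gives 150.5 − 12.5q = 39, so q = 8.92, Q = 4·8.92 = 35.68, and P = 61.3.
DWL is the triangle between Q = 35.68 and Q = 44.6: ½·(44.6 − 35.68)·(61.3 − 39) = 99.458.

DWL = 99.458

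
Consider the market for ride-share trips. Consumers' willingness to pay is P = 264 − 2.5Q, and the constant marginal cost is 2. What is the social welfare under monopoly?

A monopolist chooses Q where MR = MC. MR = 264 − 5Q; setting this equal to 2 gives Q = 52.4 and P = 133.
CS = ½·(264 − 133)·52.4 = 3432.2; PS = (133 − 2)·52.4 = 6864.4; TS = 10296.6.

TS = 10296.6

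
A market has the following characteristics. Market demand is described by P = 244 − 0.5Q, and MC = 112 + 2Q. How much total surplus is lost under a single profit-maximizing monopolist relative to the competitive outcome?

DWL = 96.8

Competitive equilibrium sets price equal to marginal cost: 244 − 0.5Q = 112 + 2Q, so Q = 52.8 and P = 217.6.
Monopoly sets MR = MC: 244 − Q = 112 + 2Q ⇒ Q = 44, P = 244 − 0.5·44 = 222.
CS = ½·(244 − 217.6)·52.8 = 696.96; PS = (217.6·52.8 − 112·52.8 − ½·2·52.8²) = 2787.84; TS = 3484.8.
CS = ½·(244 − 222)·44 = 484; PS = (222·44 − 112·44 − ½·2·44²) = 2904; TS = 3388.
DWL = 3484.8 − 3388 = 96.8.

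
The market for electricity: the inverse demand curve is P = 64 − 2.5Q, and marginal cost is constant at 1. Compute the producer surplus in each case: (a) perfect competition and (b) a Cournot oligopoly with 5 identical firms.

Competition: PS = 0; Cournot: PS = 220.5

Perfect competition: P = MC = 1, so 64 − 2.5Q = 1 and Q = 25.2.
PS = (1 − 1)·25.2 = 0.
Cournot with 5 identical firms: the symmetric best-response condition is 64 − 15q = 1. Each firm produces q = 4.2, total output Q = 21, price P = 11.5.
PS = (11.5 − 1)·21 = 220.5.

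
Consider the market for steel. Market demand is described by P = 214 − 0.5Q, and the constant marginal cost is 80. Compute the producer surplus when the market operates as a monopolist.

PS = 8978

A monopolist chooses Q where MR = MC. MR = 214 − Q; setting this equal to 80 gives Q = 134 and P = 147.
PS = (147 − 80)·134 = 8978.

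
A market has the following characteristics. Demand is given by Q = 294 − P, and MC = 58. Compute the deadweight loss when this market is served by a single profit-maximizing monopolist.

DWL = 6962

Inverting demand: P = 294 − Q.
Competitive firms price at marginal cost: P = 58, giving Q = 236.
The monopolist equates marginal revenue to marginal cost: 294 − 2Q = 58, so Q = 118. From demand, P = 176.
DWL is the triangle between Q = 118 and Q = 236: ½·(236 − 118)·(176 − 58) = 6962.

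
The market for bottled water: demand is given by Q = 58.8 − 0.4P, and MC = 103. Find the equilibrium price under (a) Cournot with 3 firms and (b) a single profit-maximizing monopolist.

Cournot: P = 114; Monopoly: P = 125

Inverting demand: P = 147 − 2.5Q.
Cournot with 3 identical firms: the symmetric best-response condition is 147 − 10q = 103. Each firm produces q = 4.4, total output Q = 13.2, price P = 114.
A monopolist chooses Q where MR = MC. MR = 147 − 5Q; setting this equal to 103 gives Q = 8.8 and P = 125.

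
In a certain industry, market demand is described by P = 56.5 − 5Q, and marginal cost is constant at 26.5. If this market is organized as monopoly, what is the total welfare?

A monopolist chooses Q where MR = MC. MR = 56.5 − 10Q; setting this equal to 26.5 gives Q = 3 and P = 41.5.
CS = ½·(56.5 − 41.5)·3 = 22.5; PS = (41.5 − 26.5)·3 = 45; TS = 67.5.

TS = 67.5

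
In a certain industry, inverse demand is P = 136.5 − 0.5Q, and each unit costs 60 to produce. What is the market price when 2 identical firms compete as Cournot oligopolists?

With 2 symmetric Cournot firms, each firm's FOC gives 136.5 − 1.5q = 60, so q = 51, Q = 2·51 = 102, and P = 85.5.

P = 85.5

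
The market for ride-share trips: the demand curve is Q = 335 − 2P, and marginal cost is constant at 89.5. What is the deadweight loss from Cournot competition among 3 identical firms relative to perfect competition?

Inverting demand: P = 167.5 − 0.5Q.
Perfect competition: P = MC = 89.5, so 167.5 − 0.5Q = 89.5 and Q = 156.
With 3 symmetric Cournot firms, each firm's FOC gives 167.5 − 2q = 89.5, so q = 39, Q = 3·39 = 117, and P = 109.
DWL is the triangle between Q = 117 and Q = 156: ½·(156 − 117)·(109 − 89.5) = 380.25.

DWL = 380.25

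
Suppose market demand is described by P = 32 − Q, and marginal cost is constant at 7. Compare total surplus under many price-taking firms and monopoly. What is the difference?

Perfect competition: P = MC = 7, so 32 − Q = 7 and Q = 25.
CS = ½·(32 − 7)·25 = 312.5; PS = (7 − 7)·25 = 0; TS = 312.5.
A monopolist chooses Q where MR = MC. MR = 32 − 2Q; setting this equal to 7 gives Q = 12.5 and P = 19.5.
CS = ½·(32 − 19.5)·12.5 = 78.125; PS = (19.5 − 7)·12.5 = 156.25; TS = 234.375.
Change in total surplus: 234.375 − 312.5 = −78.125.

Total surplus falls by 78.125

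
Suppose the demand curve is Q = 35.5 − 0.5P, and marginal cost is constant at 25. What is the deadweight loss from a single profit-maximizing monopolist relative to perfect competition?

DWL = 132.25

Inverting demand: P = 71 − 2Q.
Perfect competition: P = MC = 25, so 71 − 2Q = 25 and Q = 23.
The monopolist equates marginal revenue to marginal cost: 71 − 4Q = 25, so Q = 11.5. From demand, P = 48.
DWL is the triangle between Q = 11.5 and Q = 23: ½·(23 − 11.5)·(48 − 25) = 132.25.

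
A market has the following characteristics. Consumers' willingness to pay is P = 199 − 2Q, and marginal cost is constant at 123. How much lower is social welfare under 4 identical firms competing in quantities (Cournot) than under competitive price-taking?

Competitive firms price at marginal cost: P = 123, giving Q = 38.
CS = ½·(199 − 123)·38 = 1444; PS = (123 − 123)·38 = 0; TS = 1444.
In a 4-firm Cournot equilibrium, symmetry and the first-order condition give q = (199 − 123)/(10) = 7.6. So Q = 30.4 and P = 138.2.
CS = ½·(199 − 138.2)·30.4 = 924.16; PS = (138.2 − 123)·30.4 = 462.08; TS = 1386.24.
Change in social welfare: 1386.24 − 1444 = −57.76.

TS falls by 57.76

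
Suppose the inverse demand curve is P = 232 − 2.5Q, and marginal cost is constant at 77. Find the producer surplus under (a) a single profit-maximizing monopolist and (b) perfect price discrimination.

Monopoly sets MR = MC: 232 − 5Q = 77 ⇒ Q = 31, P = 232 − 2.5·31 = 154.5.
PS = (154.5 − 77)·31 = 2402.5.
With perfect price discrimination, output is the efficient level Q = 62 (where demand meets MC), but every buyer pays their willingness to pay: CS = 0 and PS = total surplus.
PS = ½·(232 − 77)·62 = 4805.

Monopoly: PS = 2402.5; Perfect PD: PS = 4805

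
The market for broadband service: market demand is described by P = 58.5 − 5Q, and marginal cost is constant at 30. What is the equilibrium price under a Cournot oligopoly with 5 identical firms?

P = 34.75

Cournot with 5 identical firms: the symmetric best-response condition is 58.5 − 30q = 30. Each firm produces q = 0.95, total output Q = 4.75, price P = 34.75.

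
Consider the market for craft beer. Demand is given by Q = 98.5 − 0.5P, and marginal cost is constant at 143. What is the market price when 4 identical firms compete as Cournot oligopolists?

Inverting demand: P = 197 − 2Q.
Cournot with 4 identical firms: the symmetric best-response condition is 197 − 10q = 143. Each firm produces q = 5.4, total output Q = 21.6, price P = 153.8.

P = 153.8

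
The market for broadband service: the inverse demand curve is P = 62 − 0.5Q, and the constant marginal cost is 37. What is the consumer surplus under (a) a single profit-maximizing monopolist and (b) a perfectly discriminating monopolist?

Monopoly sets MR = MC: 62 − Q = 37 ⇒ Q = 25, P = 62 − 0.5·25 = 49.5.
CS = ½·(62 − 49.5)·25 = 156.25.
A perfectly discriminating monopolist sells every unit with P(Q) ≥ MC(Q), so output equals the competitive quantity Q = 50. Each buyer pays their reservation price, so CS = 0 and the firm captures all surplus.
CS = 0.

Monopoly: CS = 156.25; Perfect PD: CS = 0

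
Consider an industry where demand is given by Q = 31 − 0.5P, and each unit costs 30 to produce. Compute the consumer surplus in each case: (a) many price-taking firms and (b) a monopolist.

Competition: CS = 256; Monopoly: CS = 64

Inverting demand: P = 62 − 2Q.
Under competition P = MC = 30, so Q = (62 − 30)/2 = 16.
CS = ½·(62 − 30)·16 = 256.
The monopolist equates marginal revenue to marginal cost: 62 − 4Q = 30, so Q = 8. From demand, P = 46.
CS = ½·(62 − 46)·8 = 64.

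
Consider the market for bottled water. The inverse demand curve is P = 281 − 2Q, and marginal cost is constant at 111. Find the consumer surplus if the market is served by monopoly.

Monopoly sets MR = MC: 281 − 4Q = 111 ⇒ Q = 42.5, P = 281 − 2·42.5 = 196.
CS = ½·(281 − 196)·42.5 = 1806.25.

CS = 1806.25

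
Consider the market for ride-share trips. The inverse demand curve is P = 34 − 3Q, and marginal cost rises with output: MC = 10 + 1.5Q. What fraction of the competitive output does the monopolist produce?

Q_m/Q_c = 0.6

A monopolist chooses Q where MR = MC. MR = 34 − 6Q; setting this equal to 10 + 1.5Q gives Q = 3.2 and P = 24.4.
Under competition P = MC: 34 − 3Q = 10 + 1.5Q ⇒ Q = 16/3, P = 18.
Ratio Q_m/Q_c = 3.2/(16/3) = 0.6.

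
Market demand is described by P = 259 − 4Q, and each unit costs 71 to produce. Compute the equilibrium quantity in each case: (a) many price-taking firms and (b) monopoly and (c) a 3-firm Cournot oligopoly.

Perfect competition: P = MC = 71, so 259 − 4Q = 71 and Q = 47.
Monopoly sets MR = MC: 259 − 8Q = 71 ⇒ Q = 23.5, P = 259 − 4·23.5 = 165.
With 3 symmetric Cournot firms, each firm's FOC gives 259 − 16q = 71, so q = 11.75, Q = 3·11.75 = 35.25, and P = 118.

Competition: Q = 47; Monopoly: Q = 23.5; Cournot: Q = 35.25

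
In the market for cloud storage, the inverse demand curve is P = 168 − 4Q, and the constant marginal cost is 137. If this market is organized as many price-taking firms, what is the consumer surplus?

CS = 120.125

Competitive firms price at marginal cost: P = 137, giving Q = 7.75.
CS = ½·(168 − 137)·7.75 = 120.125.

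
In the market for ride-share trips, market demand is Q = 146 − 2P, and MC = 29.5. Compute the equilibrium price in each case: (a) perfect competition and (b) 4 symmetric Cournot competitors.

Competition: P = 29.5; Cournot: P = 38.2

Inverting demand: P = 73 − 0.5Q.
Under competition P = MC = 29.5, so Q = (73 − 29.5)/0.5 = 87.
With 4 symmetric Cournot firms, each firm's FOC gives 73 − 2.5q = 29.5, so q = 17.4, Q = 4·17.4 = 69.6, and P = 38.2.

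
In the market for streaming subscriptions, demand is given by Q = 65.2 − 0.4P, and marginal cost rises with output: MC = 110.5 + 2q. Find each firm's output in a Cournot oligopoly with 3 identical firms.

q_i = 4.375

Inverting demand: P = 163 − 2.5Q.
Cournot with 3 identical firms: the symmetric best-response condition is 163 − 10q = 110.5 + 2q. Each firm produces q = 4.375, total output Q = 13.125, price P = 2083/16.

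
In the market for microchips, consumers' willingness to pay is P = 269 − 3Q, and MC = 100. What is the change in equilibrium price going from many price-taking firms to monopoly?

P rises by 84.5

Perfect competition: P = MC = 100, so 269 − 3Q = 100 and Q = 169/3.
The monopolist equates marginal revenue to marginal cost: 269 − 6Q = 100, so Q = 169/6. From demand, P = 184.5.
Change in equilibrium price: 184.5 − 100 = 84.5.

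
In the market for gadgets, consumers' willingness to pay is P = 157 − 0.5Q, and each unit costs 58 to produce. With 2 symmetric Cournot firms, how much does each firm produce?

q_i = 66

In a 2-firm Cournot equilibrium, symmetry and the first-order condition give q = (157 − 58)/(1.5) = 66. So Q = 132 and P = 91.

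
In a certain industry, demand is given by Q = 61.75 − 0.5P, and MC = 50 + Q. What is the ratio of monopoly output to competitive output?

Inverting demand: P = 123.5 − 2Q.
The monopolist equates marginal revenue to marginal cost: 123.5 − 4Q = 50 + Q, so Q = 14.7. From demand, P = 94.1.
Competitive equilibrium sets price equal to marginal cost: 123.5 − 2Q = 50 + Q, so Q = 24.5 and P = 74.5.
Ratio Q_m/Q_c = 14.7/24.5 = 0.6.

Q_m/Q_c = 0.6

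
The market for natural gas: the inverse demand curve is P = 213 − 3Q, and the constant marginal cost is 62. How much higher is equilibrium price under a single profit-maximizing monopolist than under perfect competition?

Perfect competition: P = MC = 62, so 213 − 3Q = 62 and Q = 151/3.
A monopolist chooses Q where MR = MC. MR = 213 − 6Q; setting this equal to 62 gives Q = 151/6 and P = 137.5.
Change in equilibrium price: 137.5 − 62 = 75.5.

P rises by 75.5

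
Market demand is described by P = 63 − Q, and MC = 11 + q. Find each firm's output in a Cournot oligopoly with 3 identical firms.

In a 3-firm Cournot equilibrium, symmetry and the first-order condition give q = (63 − 11)/(5) = 10.4. So Q = 31.2 and P = 31.8.

q_i = 10.4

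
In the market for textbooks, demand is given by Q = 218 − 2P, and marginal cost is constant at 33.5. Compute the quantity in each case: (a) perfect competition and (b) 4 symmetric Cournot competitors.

Competition: Q = 151; Cournot: Q = 120.8

Inverting demand: P = 109 − 0.5Q.
Under competition P = MC = 33.5, so Q = (109 − 33.5)/0.5 = 151.
With 4 symmetric Cournot firms, each firm's FOC gives 109 − 2.5q = 33.5, so q = 30.2, Q = 4·30.2 = 120.8, and P = 48.6.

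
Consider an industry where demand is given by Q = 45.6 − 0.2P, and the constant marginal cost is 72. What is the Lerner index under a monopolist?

Inverting demand: P = 228 − 5Q.
A monopolist chooses Q where MR = MC. MR = 228 − 10Q; setting this equal to 72 gives Q = 15.6 and P = 150.
Lerner index = (P − MC)/P = (150 − 72)/150 = 0.52.

Lerner index = 0.52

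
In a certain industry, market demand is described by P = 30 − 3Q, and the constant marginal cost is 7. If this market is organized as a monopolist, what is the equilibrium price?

A monopolist chooses Q where MR = MC. MR = 30 − 6Q; setting this equal to 7 gives Q = 23/6 and P = 18.5.

P = 18.5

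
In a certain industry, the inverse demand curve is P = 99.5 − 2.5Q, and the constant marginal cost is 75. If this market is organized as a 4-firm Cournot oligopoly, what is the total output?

Q = 7.84

In a 4-firm Cournot equilibrium, symmetry and the first-order condition give q = (99.5 − 75)/(12.5) = 1.96. So Q = 7.84 and P = 79.9.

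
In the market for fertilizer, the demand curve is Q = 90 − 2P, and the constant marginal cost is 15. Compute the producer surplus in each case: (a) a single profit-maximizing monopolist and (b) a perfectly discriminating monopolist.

Inverting demand: P = 45 − 0.5Q.
Monopoly sets MR = MC: 45 − Q = 15 ⇒ Q = 30, P = 45 − 0.5·30 = 30.
PS = (30 − 15)·30 = 450.
A perfectly discriminating monopolist sells every unit with P(Q) ≥ MC(Q), so output equals the competitive quantity Q = 60. Each buyer pays their reservation price, so CS = 0 and the firm captures all surplus.
PS = ½·(45 − 15)·60 = 900.

Monopoly: PS = 450; Perfect PD: PS = 900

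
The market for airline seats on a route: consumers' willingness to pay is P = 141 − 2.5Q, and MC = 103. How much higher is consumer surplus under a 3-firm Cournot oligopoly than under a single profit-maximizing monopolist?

Consumer surplus rises by 90.25

Monopoly sets MR = MC: 141 − 5Q = 103 ⇒ Q = 7.6, P = 141 − 2.5·7.6 = 122.
CS = ½·(141 − 122)·7.6 = 72.2.
In a 3-firm Cournot equilibrium, symmetry and the first-order condition give q = (141 − 103)/(10) = 3.8. So Q = 11.4 and P = 112.5.
CS = ½·(141 − 112.5)·11.4 = 162.45.
Change in consumer surplus: 162.45 − 72.2 = 90.25.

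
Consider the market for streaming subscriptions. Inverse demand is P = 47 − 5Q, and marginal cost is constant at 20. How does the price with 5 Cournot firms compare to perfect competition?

Cournot: P = 24.5; Competition: P = 20

With 5 symmetric Cournot firms, each firm's FOC gives 47 − 30q = 20, so q = 0.9, Q = 5·0.9 = 4.5, and P = 24.5.
Under competition P = MC = 20, so Q = (47 − 20)/5 = 5.4.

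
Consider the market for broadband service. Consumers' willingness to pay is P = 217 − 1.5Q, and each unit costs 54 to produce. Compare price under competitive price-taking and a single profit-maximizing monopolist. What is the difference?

Competitive firms price at marginal cost: P = 54, giving Q = 326/3.
A monopolist chooses Q where MR = MC. MR = 217 − 3Q; setting this equal to 54 gives Q = 163/3 and P = 135.5.
Change in price: 135.5 − 54 = 81.5.

Price rises by 81.5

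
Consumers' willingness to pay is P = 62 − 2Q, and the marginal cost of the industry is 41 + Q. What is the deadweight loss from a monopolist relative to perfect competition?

Competitive equilibrium sets price equal to marginal cost: 62 − 2Q = 41 + Q, so Q = 7 and P = 48.
A monopolist chooses Q where MR = MC. MR = 62 − 4Q; setting this equal to 41 + Q gives Q = 4.2 and P = 53.6.
CS = ½·(62 − 48)·7 = 49; PS = (48·7 − 41·7 − ½·1·7²) = 24.5; TS = 73.5.
CS = ½·(62 − 53.6)·4.2 = 17.64; PS = (53.6·4.2 − 41·4.2 − ½·1·4.2²) = 44.1; TS = 61.74.
DWL = 73.5 − 61.74 = 11.76.

DWL = 11.76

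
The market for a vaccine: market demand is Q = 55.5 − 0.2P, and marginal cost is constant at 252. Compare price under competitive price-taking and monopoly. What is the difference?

Inverting demand: P = 277.5 − 5Q.
Under competition P = MC = 252, so Q = (277.5 − 252)/5 = 5.1.
Monopoly sets MR = MC: 277.5 − 10Q = 252 ⇒ Q = 2.55, P = 277.5 − 5·2.55 = 264.75.
Change in price: 264.75 − 252 = 12.75.

Price rises by 12.75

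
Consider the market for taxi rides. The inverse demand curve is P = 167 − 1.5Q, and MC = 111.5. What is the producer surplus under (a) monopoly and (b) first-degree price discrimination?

Monopoly: PS = 513.375; Perfect PD: PS = 1026.75

A monopolist chooses Q where MR = MC. MR = 167 − 3Q; setting this equal to 111.5 gives Q = 18.5 and P = 139.25.
PS = (139.25 − 111.5)·18.5 = 513.375.
A perfectly discriminating monopolist sells every unit with P(Q) ≥ MC(Q), so output equals the competitive quantity Q = 37. Each buyer pays their reservation price, so CS = 0 and the firm captures all surplus.
PS = ½·(167 − 111.5)·37 = 1026.75.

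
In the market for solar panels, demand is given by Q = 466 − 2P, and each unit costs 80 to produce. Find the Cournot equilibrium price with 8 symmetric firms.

Inverting demand: P = 233 − 0.5Q.
Cournot with 8 identical firms: the symmetric best-response condition is 233 − 4.5q = 80. Each firm produces q = 34, total output Q = 272, price P = 97.

P = 97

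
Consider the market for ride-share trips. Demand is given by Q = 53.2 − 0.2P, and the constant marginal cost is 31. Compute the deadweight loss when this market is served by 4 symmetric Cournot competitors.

DWL = 220.9

Inverting demand: P = 266 − 5Q.
Perfect competition: P = MC = 31, so 266 − 5Q = 31 and Q = 47.
In a 4-firm Cournot equilibrium, symmetry and the first-order condition give q = (266 − 31)/(25) = 9.4. So Q = 37.6 and P = 78.
DWL is the triangle between Q = 37.6 and Q = 47: ½·(47 − 37.6)·(78 − 31) = 220.9.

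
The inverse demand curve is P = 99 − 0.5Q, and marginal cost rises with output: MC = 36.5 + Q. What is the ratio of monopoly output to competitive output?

A monopolist chooses Q where MR = MC. MR = 99 − Q; setting this equal to 36.5 + Q gives Q = 31.25 and P = 83.375.
Competitive equilibrium sets price equal to marginal cost: 99 − 0.5Q = 36.5 + Q, so Q = 125/3 and P = 469/6.
Ratio Q_m/Q_c = 31.25/(125/3) = 0.75.

Q_m/Q_c = 0.75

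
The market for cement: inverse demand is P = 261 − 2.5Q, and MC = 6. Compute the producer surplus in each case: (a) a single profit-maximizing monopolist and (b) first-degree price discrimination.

Monopoly: PS = 6502.5; Perfect PD: PS = 13005

A monopolist chooses Q where MR = MC. MR = 261 − 5Q; setting this equal to 6 gives Q = 51 and P = 133.5.
PS = (133.5 − 6)·51 = 6502.5.
With perfect price discrimination, output is the efficient level Q = 102 (where demand meets MC), but every buyer pays their willingness to pay: CS = 0 and PS = total surplus.
PS = ½·(261 − 6)·102 = 13005.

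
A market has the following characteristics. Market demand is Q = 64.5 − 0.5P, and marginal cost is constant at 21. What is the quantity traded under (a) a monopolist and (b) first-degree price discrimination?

Inverting demand: P = 129 − 2Q.
A monopolist chooses Q where MR = MC. MR = 129 − 4Q; setting this equal to 21 gives Q = 27 and P = 75.
Under first-degree price discrimination the firm charges each unit its demand price and produces up to where P = MC, i.e. Q = 54. Consumer surplus is zero; producer surplus equals total surplus.

Monopoly: Q = 27; Perfect PD: Q = 54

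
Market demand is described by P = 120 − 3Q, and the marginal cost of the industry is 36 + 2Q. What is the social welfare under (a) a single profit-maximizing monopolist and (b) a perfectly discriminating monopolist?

Monopoly: TS = 606.375; Perfect PD: TS = 705.6

The monopolist equates marginal revenue to marginal cost: 120 − 6Q = 36 + 2Q, so Q = 10.5. From demand, P = 88.5.
CS = ½·(120 − 88.5)·10.5 = 165.375; PS = (88.5·10.5 − 36·10.5 − ½·2·10.5²) = 441; TS = 606.375.
Under first-degree price discrimination the firm charges each unit its demand price and produces up to where P = MC, i.e. Q = 16.8. Consumer surplus is zero; producer surplus equals total surplus.
TS = 705.6 (equal to competitive TS).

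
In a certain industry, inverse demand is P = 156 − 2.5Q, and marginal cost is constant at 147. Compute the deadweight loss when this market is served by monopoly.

DWL = 4.05

Under competition P = MC = 147, so Q = (156 − 147)/2.5 = 3.6.
The monopolist equates marginal revenue to marginal cost: 156 − 5Q = 147, so Q = 1.8. From demand, P = 151.5.
DWL is the triangle between Q = 1.8 and Q = 3.6: ½·(3.6 − 1.8)·(151.5 − 147) = 4.05.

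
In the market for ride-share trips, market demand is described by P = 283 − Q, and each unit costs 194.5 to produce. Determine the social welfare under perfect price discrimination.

TS = 3916.125

Under first-degree price discrimination the firm charges each unit its demand price and produces up to where P = MC, i.e. Q = 88.5. Consumer surplus is zero; producer surplus equals total surplus.
TS = 3916.125 (equal to competitive TS).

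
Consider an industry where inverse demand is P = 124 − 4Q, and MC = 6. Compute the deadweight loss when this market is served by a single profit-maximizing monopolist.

DWL = 435.125

Under competition P = MC = 6, so Q = (124 − 6)/4 = 29.5.
Monopoly sets MR = MC: 124 − 8Q = 6 ⇒ Q = 14.75, P = 124 − 4·14.75 = 65.
DWL is the triangle between Q = 14.75 and Q = 29.5: ½·(29.5 − 14.75)·(65 − 6) = 435.125.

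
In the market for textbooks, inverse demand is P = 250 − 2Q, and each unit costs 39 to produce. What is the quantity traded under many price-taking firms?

Q = 105.5

Competitive firms price at marginal cost: P = 39, giving Q = 105.5.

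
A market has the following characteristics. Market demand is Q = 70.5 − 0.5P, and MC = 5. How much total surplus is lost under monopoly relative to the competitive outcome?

DWL = 1156

Inverting demand: P = 141 − 2Q.
Perfect competition: P = MC = 5, so 141 − 2Q = 5 and Q = 68.
The monopolist equates marginal revenue to marginal cost: 141 − 4Q = 5, so Q = 34. From demand, P = 73.
DWL is the triangle between Q = 34 and Q = 68: ½·(68 − 34)·(73 − 5) = 1156.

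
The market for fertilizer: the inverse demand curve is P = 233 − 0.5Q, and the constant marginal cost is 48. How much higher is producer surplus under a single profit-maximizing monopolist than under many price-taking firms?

Producer surplus rises by 17112.5

Competitive firms price at marginal cost: P = 48, giving Q = 370.
PS = (48 − 48)·370 = 0.
Monopoly sets MR = MC: 233 − Q = 48 ⇒ Q = 185, P = 233 − 0.5·185 = 140.5.
PS = (140.5 − 48)·185 = 17112.5.
Change in producer surplus: 17112.5 − 0 = 17112.5.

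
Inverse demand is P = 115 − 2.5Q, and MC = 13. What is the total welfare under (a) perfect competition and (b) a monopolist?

Competition: TS = 2080.8; Monopoly: TS = 1560.6

Under competition P = MC = 13, so Q = (115 − 13)/2.5 = 40.8.
CS = ½·(115 − 13)·40.8 = 2080.8; PS = (13 − 13)·40.8 = 0; TS = 2080.8.
The monopolist equates marginal revenue to marginal cost: 115 − 5Q = 13, so Q = 20.4. From demand, P = 64.
CS = ½·(115 − 64)·20.4 = 520.2; PS = (64 − 13)·20.4 = 1040.4; TS = 1560.6.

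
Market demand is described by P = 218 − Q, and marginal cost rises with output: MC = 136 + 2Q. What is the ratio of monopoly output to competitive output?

Q_m/Q_c = 0.75

The monopolist equates marginal revenue to marginal cost: 218 − 2Q = 136 + 2Q, so Q = 20.5. From demand, P = 197.5.
Competitive equilibrium sets price equal to marginal cost: 218 − Q = 136 + 2Q, so Q = 82/3 and P = 572/3.
Ratio Q_m/Q_c = 20.5/(82/3) = 0.75.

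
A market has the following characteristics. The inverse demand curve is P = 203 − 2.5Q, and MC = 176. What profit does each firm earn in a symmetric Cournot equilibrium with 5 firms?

Cournot with 5 identical firms: the symmetric best-response condition is 203 − 15q = 176. Each firm produces q = 1.8, total output Q = 9, price P = 180.5.
Each firm's profit = (180.5 − 176)·1.8 = 8.1.

π_i = 8.1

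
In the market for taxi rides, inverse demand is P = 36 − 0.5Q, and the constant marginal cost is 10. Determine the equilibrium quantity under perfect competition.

Under competition P = MC = 10, so Q = (36 − 10)/0.5 = 52.

Q = 52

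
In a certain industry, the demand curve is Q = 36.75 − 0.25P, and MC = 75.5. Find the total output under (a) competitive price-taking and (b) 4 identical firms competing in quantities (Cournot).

Competition: Q = 17.875; Cournot: Q = 14.3

Inverting demand: P = 147 − 4Q.
Perfect competition: P = MC = 75.5, so 147 − 4Q = 75.5 and Q = 17.875.
Cournot with 4 identical firms: the symmetric best-response condition is 147 − 20q = 75.5. Each firm produces q = 3.575, total output Q = 14.3, price P = 89.8.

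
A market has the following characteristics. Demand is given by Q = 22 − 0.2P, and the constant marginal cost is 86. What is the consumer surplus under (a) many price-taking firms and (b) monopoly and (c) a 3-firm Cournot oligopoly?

Inverting demand: P = 110 − 5Q.
Competitive firms price at marginal cost: P = 86, giving Q = 4.8.
CS = ½·(110 − 86)·4.8 = 57.6.
A monopolist chooses Q where MR = MC. MR = 110 − 10Q; setting this equal to 86 gives Q = 2.4 and P = 98.
CS = ½·(110 − 98)·2.4 = 14.4.
Cournot with 3 identical firms: the symmetric best-response condition is 110 − 20q = 86. Each firm produces q = 1.2, total output Q = 3.6, price P = 92.
CS = ½·(110 − 92)·3.6 = 32.4.

Competition: CS = 57.6; Monopoly: CS = 14.4; Cournot: CS = 32.4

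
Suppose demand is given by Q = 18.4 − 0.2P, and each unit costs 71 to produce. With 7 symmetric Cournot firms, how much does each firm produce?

Inverting demand: P = 92 − 5Q.
With 7 symmetric Cournot firms, each firm's FOC gives 92 − 40q = 71, so q = 0.525, Q = 7·0.525 = 3.675, and P = 73.625.

q_i = 0.525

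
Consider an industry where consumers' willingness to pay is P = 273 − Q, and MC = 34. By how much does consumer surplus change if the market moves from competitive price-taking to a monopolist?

Consumer surplus falls by 21420.375

Perfect competition: P = MC = 34, so 273 − Q = 34 and Q = 239.
CS = ½·(273 − 34)·239 = 28560.5.
Monopoly sets MR = MC: 273 − 2Q = 34 ⇒ Q = 119.5, P = 273 − 119.5 = 153.5.
CS = ½·(273 − 153.5)·119.5 = 7140.125.
Change in consumer surplus: 7140.125 − 28560.5 = −21420.375.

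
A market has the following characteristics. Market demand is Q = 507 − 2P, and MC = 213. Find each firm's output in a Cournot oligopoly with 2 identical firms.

q_i = 27

Inverting demand: P = 253.5 − 0.5Q.
With 2 symmetric Cournot firms, each firm's FOC gives 253.5 − 1.5q = 213, so q = 27, Q = 2·27 = 54, and P = 226.5.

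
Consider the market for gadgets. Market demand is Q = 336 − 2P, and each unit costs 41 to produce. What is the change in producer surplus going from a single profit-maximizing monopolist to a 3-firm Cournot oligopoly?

Inverting demand: P = 168 − 0.5Q.
Monopoly sets MR = MC: 168 − Q = 41 ⇒ Q = 127, P = 168 − 0.5·127 = 104.5.
PS = (104.5 − 41)·127 = 8064.5.
In a 3-firm Cournot equilibrium, symmetry and the first-order condition give q = (168 − 41)/(2) = 63.5. So Q = 190.5 and P = 72.75.
PS = (72.75 − 41)·190.5 = 6048.375.
Change in producer surplus: 6048.375 − 8064.5 = −2016.125.

PS falls by 2016.125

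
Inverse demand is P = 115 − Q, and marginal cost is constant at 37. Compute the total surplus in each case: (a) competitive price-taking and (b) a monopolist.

Competition: TS = 3042; Monopoly: TS = 2281.5

Under competition P = MC = 37, so Q = (115 − 37)/1 = 78.
CS = ½·(115 − 37)·78 = 3042; PS = (37 − 37)·78 = 0; TS = 3042.
Monopoly sets MR = MC: 115 − 2Q = 37 ⇒ Q = 39, P = 115 − 39 = 76.
CS = ½·(115 − 76)·39 = 760.5; PS = (76 − 37)·39 = 1521; TS = 2281.5.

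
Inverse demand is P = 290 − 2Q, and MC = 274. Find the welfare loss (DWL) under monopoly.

Under competition P = MC = 274, so Q = (290 − 274)/2 = 8.
The monopolist equates marginal revenue to marginal cost: 290 − 4Q = 274, so Q = 4. From demand, P = 282.
DWL is the triangle between Q = 4 and Q = 8: ½·(8 − 4)·(282 − 274) = 16.

DWL = 16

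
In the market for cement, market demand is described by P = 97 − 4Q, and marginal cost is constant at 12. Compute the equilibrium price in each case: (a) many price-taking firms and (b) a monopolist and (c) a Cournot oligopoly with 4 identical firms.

Competition: P = 12; Monopoly: P = 54.5; Cournot: P = 29

Under competition P = MC = 12, so Q = (97 − 12)/4 = 21.25.
Monopoly sets MR = MC: 97 − 8Q = 12 ⇒ Q = 10.625, P = 97 − 4·10.625 = 54.5.
Cournot with 4 identical firms: the symmetric best-response condition is 97 − 20q = 12. Each firm produces q = 4.25, total output Q = 17, price P = 29.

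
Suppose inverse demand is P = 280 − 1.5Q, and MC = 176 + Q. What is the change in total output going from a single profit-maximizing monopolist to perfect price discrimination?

Q rises by 15.6

Monopoly sets MR = MC: 280 − 3Q = 176 + Q ⇒ Q = 26, P = 280 − 1.5·26 = 241.
With perfect price discrimination, output is the efficient level Q = 41.6 (where demand meets MC), but every buyer pays their willingness to pay: CS = 0 and PS = total surplus.
Change in total output: 41.6 − 26 = 15.6.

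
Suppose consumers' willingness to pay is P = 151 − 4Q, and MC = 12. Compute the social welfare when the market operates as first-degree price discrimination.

With perfect price discrimination, output is the efficient level Q = 34.75 (where demand meets MC), but every buyer pays their willingness to pay: CS = 0 and PS = total surplus.
TS = 2415.125 (equal to competitive TS).

TS = 2415.125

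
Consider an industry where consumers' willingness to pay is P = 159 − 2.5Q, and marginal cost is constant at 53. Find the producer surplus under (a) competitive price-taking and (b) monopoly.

Perfect competition: P = MC = 53, so 159 − 2.5Q = 53 and Q = 42.4.
PS = (53 − 53)·42.4 = 0.
The monopolist equates marginal revenue to marginal cost: 159 − 5Q = 53, so Q = 21.2. From demand, P = 106.
PS = (106 − 53)·21.2 = 1123.6.

Competition: PS = 0; Monopoly: PS = 1123.6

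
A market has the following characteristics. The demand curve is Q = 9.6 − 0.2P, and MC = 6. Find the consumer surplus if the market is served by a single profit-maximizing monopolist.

Inverting demand: P = 48 − 5Q.
The monopolist equates marginal revenue to marginal cost: 48 − 10Q = 6, so Q = 4.2. From demand, P = 27.
CS = ½·(48 − 27)·4.2 = 44.1.

CS = 44.1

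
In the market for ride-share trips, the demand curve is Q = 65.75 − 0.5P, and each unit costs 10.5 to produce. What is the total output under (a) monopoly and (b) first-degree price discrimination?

Inverting demand: P = 131.5 − 2Q.
Monopoly sets MR = MC: 131.5 − 4Q = 10.5 ⇒ Q = 30.25, P = 131.5 − 2·30.25 = 71.
With perfect price discrimination, output is the efficient level Q = 60.5 (where demand meets MC), but every buyer pays their willingness to pay: CS = 0 and PS = total surplus.

Monopoly: Q = 30.25; Perfect PD: Q = 60.5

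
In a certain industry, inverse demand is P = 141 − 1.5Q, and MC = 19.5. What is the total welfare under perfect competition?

Perfect competition: P = MC = 19.5, so 141 − 1.5Q = 19.5 and Q = 81.
CS = ½·(141 − 19.5)·81 = 4920.75; PS = (19.5 − 19.5)·81 = 0; TS = 4920.75.

TS = 4920.75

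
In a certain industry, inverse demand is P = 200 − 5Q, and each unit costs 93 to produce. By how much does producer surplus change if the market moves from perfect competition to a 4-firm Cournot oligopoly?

PS rises by 366.368

Perfect competition: P = MC = 93, so 200 − 5Q = 93 and Q = 21.4.
PS = (93 − 93)·21.4 = 0.
Cournot with 4 identical firms: the symmetric best-response condition is 200 − 25q = 93. Each firm produces q = 4.28, total output Q = 17.12, price P = 114.4.
PS = (114.4 − 93)·17.12 = 366.368.
Change in producer surplus: 366.368 − 0 = 366.368.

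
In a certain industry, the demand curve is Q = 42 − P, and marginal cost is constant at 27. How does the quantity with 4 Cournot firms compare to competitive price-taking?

Inverting demand: P = 42 − Q.
Cournot with 4 identical firms: the symmetric best-response condition is 42 − 5q = 27. Each firm produces q = 3, total output Q = 12, price P = 30.
Competitive firms price at marginal cost: P = 27, giving Q = 15.

Cournot: Q = 12; Competition: Q = 15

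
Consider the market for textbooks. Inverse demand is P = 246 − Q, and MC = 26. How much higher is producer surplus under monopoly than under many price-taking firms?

Under competition P = MC = 26, so Q = (246 − 26)/1 = 220.
PS = (26 − 26)·220 = 0.
The monopolist equates marginal revenue to marginal cost: 246 − 2Q = 26, so Q = 110. From demand, P = 136.
PS = (136 − 26)·110 = 12100.
Change in producer surplus: 12100 − 0 = 12100.

Producer surplus rises by 12100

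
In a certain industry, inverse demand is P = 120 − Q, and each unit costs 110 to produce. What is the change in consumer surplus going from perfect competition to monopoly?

Consumer surplus falls by 37.5

Under competition P = MC = 110, so Q = (120 − 110)/1 = 10.
CS = ½·(120 − 110)·10 = 50.
A monopolist chooses Q where MR = MC. MR = 120 − 2Q; setting this equal to 110 gives Q = 5 and P = 115.
CS = ½·(120 − 115)·5 = 12.5.
Change in consumer surplus: 12.5 − 50 = −37.5.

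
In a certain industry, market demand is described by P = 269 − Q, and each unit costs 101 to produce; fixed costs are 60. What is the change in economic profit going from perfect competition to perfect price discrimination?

Competitive firms price at marginal cost: P = 101, giving Q = 168.
Profit = (101 − 101)·168 − 60 = −60.
A perfectly discriminating monopolist sells every unit with P(Q) ≥ MC(Q), so output equals the competitive quantity Q = 168. Each buyer pays their reservation price, so CS = 0 and the firm captures all surplus.
PS equals the full surplus area, 14112. Profit = 14112 − 60 = 14052.
Change in economic profit: 14052 − −60 = 14112.

π rises by 14112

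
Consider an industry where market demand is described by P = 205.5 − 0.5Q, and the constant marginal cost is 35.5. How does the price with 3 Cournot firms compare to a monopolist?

Cournot: P = 78; Monopoly: P = 120.5

Cournot with 3 identical firms: the symmetric best-response condition is 205.5 − 2q = 35.5. Each firm produces q = 85, total output Q = 255, price P = 78.
Monopoly sets MR = MC: 205.5 − Q = 35.5 ⇒ Q = 170, P = 205.5 − 0.5·170 = 120.5.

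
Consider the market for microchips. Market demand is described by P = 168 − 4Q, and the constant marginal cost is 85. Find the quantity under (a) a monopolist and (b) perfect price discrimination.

Monopoly sets MR = MC: 168 − 8Q = 85 ⇒ Q = 10.375, P = 168 − 4·10.375 = 126.5.
Under first-degree price discrimination the firm charges each unit its demand price and produces up to where P = MC, i.e. Q = 20.75. Consumer surplus is zero; producer surplus equals total surplus.

Monopoly: Q = 10.375; Perfect PD: Q = 20.75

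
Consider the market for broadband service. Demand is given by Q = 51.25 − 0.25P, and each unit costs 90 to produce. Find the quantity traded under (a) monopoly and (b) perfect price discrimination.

Monopoly: Q = 14.375; Perfect PD: Q = 28.75

Inverting demand: P = 205 − 4Q.
A monopolist chooses Q where MR = MC. MR = 205 − 8Q; setting this equal to 90 gives Q = 14.375 and P = 147.5.
With perfect price discrimination, output is the efficient level Q = 28.75 (where demand meets MC), but every buyer pays their willingness to pay: CS = 0 and PS = total surplus.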